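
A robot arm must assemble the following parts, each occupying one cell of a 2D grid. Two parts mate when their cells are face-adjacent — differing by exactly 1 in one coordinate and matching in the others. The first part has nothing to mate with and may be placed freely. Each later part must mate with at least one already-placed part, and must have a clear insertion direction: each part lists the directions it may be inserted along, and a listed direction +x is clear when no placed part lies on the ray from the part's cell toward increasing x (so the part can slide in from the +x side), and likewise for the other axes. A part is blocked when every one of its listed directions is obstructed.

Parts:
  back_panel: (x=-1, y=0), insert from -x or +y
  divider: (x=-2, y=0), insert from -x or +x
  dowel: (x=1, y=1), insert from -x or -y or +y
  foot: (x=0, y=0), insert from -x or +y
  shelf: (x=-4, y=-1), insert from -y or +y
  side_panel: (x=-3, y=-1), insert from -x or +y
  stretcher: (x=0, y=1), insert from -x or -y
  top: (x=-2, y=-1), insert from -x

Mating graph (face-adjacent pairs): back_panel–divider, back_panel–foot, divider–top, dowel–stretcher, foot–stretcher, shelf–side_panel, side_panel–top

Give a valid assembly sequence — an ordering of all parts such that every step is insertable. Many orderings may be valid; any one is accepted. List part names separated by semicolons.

1. dowel@(1, 1) [-x clear] — {dowel}
2. stretcher@(0, 1) [-x clear] — {dowel, stretcher}
3. foot@(0, 0) [-x clear] — {dowel, foot, stretcher}
4. back_panel@(-1, 0) [-x clear] — {back_panel, dowel, foot, stretcher}
5. divider@(-2, 0) [-x clear] — {back_panel, divider, dowel, foot, stretcher}
6. top@(-2, -1) [-x clear] — {back_panel, divider, dowel, foot, stretcher, top}
7. side_panel@(-3, -1) [-x clear] — {back_panel, divider, dowel, foot, side_panel, stretcher, top}
8. shelf@(-4, -1) [-y clear] — {back_panel, divider, dowel, foot, shelf, side_panel, stretcher, top}

dowel; stretcher; foot; back_panel; divider; top; side_panel; shelf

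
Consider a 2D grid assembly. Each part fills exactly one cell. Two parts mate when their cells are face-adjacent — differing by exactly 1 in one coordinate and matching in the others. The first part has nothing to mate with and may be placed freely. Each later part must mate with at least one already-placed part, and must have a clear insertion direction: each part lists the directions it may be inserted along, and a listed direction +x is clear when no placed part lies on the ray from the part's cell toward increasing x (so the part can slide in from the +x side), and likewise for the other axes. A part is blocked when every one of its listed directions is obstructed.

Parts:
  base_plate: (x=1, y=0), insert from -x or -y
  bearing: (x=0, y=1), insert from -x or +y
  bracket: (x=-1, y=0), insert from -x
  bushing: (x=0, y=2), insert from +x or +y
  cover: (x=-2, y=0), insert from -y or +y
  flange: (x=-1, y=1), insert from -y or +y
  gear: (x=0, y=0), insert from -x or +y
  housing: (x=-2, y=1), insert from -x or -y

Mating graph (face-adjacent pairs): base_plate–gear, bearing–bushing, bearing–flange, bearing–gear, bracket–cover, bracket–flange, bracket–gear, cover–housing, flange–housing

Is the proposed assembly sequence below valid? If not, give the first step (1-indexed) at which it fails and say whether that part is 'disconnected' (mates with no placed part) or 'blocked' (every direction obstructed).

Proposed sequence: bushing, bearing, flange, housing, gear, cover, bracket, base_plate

Invalid at step 7 (blocked)

1. bushing@(0, 2) [+x clear] — {bushing}
2. bearing@(0, 1) [-x clear] — {bearing, bushing}
3. flange@(-1, 1) [-y clear] — {bearing, bushing, flange}
4. housing@(-2, 1) [-x clear] — {bearing, bushing, flange, housing}
5. gear@(0, 0) [-x clear] — {bearing, bushing, flange, gear, housing}
6. cover@(-2, 0) [-y clear] — {bearing, bushing, cover, flange, gear, housing}
7. bracket@(-1, 0) — -x all obstructed ⇒ blocked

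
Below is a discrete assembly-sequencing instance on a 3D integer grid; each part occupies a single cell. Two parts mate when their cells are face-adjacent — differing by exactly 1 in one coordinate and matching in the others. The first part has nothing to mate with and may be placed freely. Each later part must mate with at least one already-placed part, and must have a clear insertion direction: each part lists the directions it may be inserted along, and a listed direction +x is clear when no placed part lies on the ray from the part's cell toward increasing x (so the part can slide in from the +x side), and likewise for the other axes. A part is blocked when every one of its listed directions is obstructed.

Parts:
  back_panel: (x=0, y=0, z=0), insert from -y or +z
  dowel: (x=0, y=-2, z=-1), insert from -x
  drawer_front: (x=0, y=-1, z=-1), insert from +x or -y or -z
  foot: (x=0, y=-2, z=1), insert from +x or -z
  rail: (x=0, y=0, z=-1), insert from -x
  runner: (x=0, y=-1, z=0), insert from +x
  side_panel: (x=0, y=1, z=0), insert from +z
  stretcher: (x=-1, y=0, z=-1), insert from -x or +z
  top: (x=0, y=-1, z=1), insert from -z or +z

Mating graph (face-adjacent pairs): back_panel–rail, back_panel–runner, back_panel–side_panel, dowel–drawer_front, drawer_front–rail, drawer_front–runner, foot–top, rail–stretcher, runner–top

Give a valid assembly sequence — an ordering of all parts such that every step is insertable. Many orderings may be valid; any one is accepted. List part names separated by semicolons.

dowel; drawer_front; runner; top; rail; stretcher; back_panel; side_panel; foot

1. dowel@(0, -2, -1) [-x clear] — {dowel}
2. drawer_front@(0, -1, -1) [+x clear] — {dowel, drawer_front}
3. runner@(0, -1, 0) [+x clear] — {dowel, drawer_front, runner}
4. top@(0, -1, 1) [+z clear] — {dowel, drawer_front, runner, top}
5. rail@(0, 0, -1) [-x clear] — {dowel, drawer_front, rail, runner, top}
6. stretcher@(-1, 0, -1) [-x clear] — {dowel, drawer_front, rail, runner, stretcher, top}
7. back_panel@(0, 0, 0) [+z clear] — {back_panel, dowel, drawer_front, rail, runner, stretcher, top}
8. side_panel@(0, 1, 0) [+z clear] — {back_panel, dowel, drawer_front, rail, runner, side_panel, stretcher, top}
9. foot@(0, -2, 1) [+x clear] — {back_panel, dowel, drawer_front, foot, rail, runner, side_panel, stretcher, top}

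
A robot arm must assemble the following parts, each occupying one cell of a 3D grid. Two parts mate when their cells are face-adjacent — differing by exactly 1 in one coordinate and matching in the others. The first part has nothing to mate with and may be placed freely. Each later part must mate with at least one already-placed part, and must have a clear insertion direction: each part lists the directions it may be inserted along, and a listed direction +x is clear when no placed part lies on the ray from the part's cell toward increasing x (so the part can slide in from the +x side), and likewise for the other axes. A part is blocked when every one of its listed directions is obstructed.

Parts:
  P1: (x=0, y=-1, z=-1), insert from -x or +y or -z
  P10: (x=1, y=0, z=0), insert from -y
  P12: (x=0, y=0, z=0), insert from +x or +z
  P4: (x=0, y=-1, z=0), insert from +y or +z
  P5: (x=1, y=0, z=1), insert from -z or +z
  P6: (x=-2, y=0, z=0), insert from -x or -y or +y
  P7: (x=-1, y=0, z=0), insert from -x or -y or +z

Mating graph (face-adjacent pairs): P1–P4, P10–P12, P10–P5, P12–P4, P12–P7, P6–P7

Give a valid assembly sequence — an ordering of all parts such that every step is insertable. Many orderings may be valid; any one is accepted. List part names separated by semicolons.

P12; P4; P1; P7; P10; P5; P6

1. P12@(0, 0, 0) [+x clear] — {P12}
2. P4@(0, -1, 0) [+z clear] — {P12, P4}
3. P1@(0, -1, -1) [-x clear] — {P1, P12, P4}
4. P7@(-1, 0, 0) [-x clear] — {P1, P12, P4, P7}
5. P10@(1, 0, 0) [-y clear] — {P1, P10, P12, P4, P7}
6. P5@(1, 0, 1) [+z clear] — {P1, P10, P12, P4, P5, P7}
7. P6@(-2, 0, 0) [-x clear] — {P1, P10, P12, P4, P5, P6, P7}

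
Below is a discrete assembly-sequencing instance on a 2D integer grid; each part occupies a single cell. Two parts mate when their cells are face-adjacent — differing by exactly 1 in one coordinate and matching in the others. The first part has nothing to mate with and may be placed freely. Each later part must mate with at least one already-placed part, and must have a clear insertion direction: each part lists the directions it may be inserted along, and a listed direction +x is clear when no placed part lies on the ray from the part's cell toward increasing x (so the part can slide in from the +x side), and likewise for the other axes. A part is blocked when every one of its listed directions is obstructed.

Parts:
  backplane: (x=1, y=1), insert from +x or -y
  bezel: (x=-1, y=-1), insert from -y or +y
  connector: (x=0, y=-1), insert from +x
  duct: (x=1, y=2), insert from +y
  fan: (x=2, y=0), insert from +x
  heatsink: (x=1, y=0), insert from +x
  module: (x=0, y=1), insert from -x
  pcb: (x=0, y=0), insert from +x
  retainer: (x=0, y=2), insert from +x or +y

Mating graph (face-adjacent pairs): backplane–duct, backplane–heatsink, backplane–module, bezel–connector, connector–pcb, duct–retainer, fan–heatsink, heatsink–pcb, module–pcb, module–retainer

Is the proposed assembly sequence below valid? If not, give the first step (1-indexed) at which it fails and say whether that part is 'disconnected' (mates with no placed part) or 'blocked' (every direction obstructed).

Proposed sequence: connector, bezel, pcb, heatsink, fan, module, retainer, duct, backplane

Valid

1. connector@(0, -1) [+x clear] — {connector}
2. bezel@(-1, -1) [-y clear] — {bezel, connector}
3. pcb@(0, 0) [+x clear] — {bezel, connector, pcb}
4. heatsink@(1, 0) [+x clear] — {bezel, connector, heatsink, pcb}
5. fan@(2, 0) [+x clear] — {bezel, connector, fan, heatsink, pcb}
6. module@(0, 1) [-x clear] — {bezel, connector, fan, heatsink, module, pcb}
7. retainer@(0, 2) [+x clear] — {bezel, connector, fan, heatsink, module, pcb, retainer}
8. duct@(1, 2) [+y clear] — {bezel, connector, duct, fan, heatsink, module, pcb, retainer}
9. backplane@(1, 1) [+x clear] — {backplane, bezel, connector, duct, fan, heatsink, module, pcb, retainer}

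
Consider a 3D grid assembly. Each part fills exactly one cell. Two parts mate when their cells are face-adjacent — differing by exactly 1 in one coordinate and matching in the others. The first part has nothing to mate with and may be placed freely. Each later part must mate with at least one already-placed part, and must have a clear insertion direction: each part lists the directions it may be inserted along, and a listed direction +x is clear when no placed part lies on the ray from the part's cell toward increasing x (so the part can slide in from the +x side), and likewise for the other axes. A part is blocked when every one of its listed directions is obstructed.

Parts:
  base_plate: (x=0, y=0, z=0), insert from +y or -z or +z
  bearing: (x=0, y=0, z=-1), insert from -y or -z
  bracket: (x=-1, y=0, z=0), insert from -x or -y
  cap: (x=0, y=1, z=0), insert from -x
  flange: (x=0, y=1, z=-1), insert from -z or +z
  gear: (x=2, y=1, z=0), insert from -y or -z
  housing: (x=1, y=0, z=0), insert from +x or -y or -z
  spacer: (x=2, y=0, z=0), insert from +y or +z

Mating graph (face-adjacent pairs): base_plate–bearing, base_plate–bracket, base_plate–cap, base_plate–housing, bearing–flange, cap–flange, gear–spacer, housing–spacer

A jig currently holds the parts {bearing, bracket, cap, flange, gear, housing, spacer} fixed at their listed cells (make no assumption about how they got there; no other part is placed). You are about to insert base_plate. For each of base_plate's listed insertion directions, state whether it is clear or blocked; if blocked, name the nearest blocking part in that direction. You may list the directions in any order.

+y: nearest on ray is cap@(0, 1, 0) ⇒ blocked
-z: nearest on ray is bearing@(0, 0, -1) ⇒ blocked
+z: ray from base_plate(0, 0, 0) has no placed part ⇒ clear

+y: blocked by cap; +z: clear; -z: blocked by bearing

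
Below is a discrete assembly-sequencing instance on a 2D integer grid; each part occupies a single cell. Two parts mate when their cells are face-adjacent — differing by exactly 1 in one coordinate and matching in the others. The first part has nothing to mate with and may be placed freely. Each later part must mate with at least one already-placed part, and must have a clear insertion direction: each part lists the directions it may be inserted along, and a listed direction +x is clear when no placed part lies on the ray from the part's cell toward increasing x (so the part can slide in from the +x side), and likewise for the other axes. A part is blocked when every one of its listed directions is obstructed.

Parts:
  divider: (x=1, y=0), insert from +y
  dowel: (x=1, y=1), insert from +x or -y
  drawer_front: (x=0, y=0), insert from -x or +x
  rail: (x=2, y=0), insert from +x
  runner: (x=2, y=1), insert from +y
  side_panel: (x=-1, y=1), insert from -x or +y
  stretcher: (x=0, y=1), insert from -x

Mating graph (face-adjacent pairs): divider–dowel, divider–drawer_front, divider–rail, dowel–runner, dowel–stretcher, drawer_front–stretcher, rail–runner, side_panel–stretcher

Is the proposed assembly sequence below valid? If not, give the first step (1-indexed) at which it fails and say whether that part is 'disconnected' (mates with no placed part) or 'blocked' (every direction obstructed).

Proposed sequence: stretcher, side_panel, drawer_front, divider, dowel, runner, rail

Valid

1. stretcher@(0, 1) [-x clear] — {stretcher}
2. side_panel@(-1, 1) [-x clear] — {side_panel, stretcher}
3. drawer_front@(0, 0) [-x clear] — {drawer_front, side_panel, stretcher}
4. divider@(1, 0) [+y clear] — {divider, drawer_front, side_panel, stretcher}
5. dowel@(1, 1) [+x clear] — {divider, dowel, drawer_front, side_panel, stretcher}
6. runner@(2, 1) [+y clear] — {divider, dowel, drawer_front, runner, side_panel, stretcher}
7. rail@(2, 0) [+x clear] — {divider, dowel, drawer_front, rail, runner, side_panel, stretcher}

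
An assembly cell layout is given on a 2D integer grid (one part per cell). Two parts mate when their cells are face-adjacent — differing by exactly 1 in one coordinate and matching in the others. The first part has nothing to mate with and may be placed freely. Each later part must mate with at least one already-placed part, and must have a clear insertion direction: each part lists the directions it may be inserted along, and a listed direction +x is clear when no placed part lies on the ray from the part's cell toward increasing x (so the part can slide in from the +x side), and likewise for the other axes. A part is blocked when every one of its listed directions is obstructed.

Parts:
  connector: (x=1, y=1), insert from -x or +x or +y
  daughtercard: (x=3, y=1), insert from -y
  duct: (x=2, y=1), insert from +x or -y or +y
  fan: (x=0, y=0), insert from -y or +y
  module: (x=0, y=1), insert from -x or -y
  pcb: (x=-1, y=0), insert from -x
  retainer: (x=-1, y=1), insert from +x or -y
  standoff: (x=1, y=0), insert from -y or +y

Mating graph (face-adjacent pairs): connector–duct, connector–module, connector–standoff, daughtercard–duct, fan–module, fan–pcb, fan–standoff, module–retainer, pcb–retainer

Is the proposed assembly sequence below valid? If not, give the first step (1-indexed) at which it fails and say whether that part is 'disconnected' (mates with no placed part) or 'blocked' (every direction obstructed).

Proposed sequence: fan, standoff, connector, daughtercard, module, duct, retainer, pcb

Invalid at step 4 (disconnected)

1. fan@(0, 0) [-y clear] — {fan}
2. standoff@(1, 0) [-y clear] — {fan, standoff}
3. connector@(1, 1) [-x clear] — {connector, fan, standoff}
4. daughtercard@(3, 1) — no placed neighbour ⇒ disconnected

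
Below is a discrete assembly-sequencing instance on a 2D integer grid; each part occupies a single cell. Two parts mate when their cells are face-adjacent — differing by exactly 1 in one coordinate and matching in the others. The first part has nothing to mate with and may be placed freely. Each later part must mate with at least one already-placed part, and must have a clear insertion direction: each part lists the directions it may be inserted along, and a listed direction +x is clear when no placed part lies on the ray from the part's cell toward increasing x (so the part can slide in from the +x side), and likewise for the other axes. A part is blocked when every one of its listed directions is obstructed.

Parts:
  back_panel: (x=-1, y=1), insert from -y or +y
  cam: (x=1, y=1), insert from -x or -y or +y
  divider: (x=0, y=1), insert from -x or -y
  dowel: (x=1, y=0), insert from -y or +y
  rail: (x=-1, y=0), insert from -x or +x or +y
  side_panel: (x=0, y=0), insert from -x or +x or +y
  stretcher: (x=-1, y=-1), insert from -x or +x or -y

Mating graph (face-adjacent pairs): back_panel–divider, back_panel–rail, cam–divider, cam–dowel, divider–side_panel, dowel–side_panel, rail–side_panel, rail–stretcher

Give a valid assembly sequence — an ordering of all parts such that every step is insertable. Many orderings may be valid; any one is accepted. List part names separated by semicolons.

1. side_panel@(0, 0) [-x clear] — {side_panel}
2. divider@(0, 1) [-x clear] — {divider, side_panel}
3. rail@(-1, 0) [-x clear] — {divider, rail, side_panel}
4. stretcher@(-1, -1) [-x clear] — {divider, rail, side_panel, stretcher}
5. back_panel@(-1, 1) [+y clear] — {back_panel, divider, rail, side_panel, stretcher}
6. dowel@(1, 0) [-y clear] — {back_panel, divider, dowel, rail, side_panel, stretcher}
7. cam@(1, 1) [+y clear] — {back_panel, cam, divider, dowel, rail, side_panel, stretcher}

side_panel; divider; rail; stretcher; back_panel; dowel; cam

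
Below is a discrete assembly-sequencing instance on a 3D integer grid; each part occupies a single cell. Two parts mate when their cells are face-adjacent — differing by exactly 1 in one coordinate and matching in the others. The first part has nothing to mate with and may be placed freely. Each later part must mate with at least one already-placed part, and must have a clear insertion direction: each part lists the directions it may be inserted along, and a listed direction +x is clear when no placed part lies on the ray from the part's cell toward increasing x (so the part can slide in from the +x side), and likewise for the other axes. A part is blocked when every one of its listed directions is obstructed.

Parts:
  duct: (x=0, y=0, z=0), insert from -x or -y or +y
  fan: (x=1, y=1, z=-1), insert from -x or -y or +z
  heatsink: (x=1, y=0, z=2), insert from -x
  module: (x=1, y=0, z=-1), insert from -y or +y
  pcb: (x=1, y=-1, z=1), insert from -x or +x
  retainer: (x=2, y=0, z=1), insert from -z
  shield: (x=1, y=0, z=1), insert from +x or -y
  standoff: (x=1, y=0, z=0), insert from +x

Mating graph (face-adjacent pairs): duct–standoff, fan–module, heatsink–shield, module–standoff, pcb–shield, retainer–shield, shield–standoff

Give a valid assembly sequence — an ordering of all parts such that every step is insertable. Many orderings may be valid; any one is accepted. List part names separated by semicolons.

1. fan@(1, 1, -1) [-x clear] — {fan}
2. module@(1, 0, -1) [-y clear] — {fan, module}
3. standoff@(1, 0, 0) [+x clear] — {fan, module, standoff}
4. shield@(1, 0, 1) [+x clear] — {fan, module, shield, standoff}
5. retainer@(2, 0, 1) [-z clear] — {fan, module, retainer, shield, standoff}
6. duct@(0, 0, 0) [-x clear] — {duct, fan, module, retainer, shield, standoff}
7. pcb@(1, -1, 1) [-x clear] — {duct, fan, module, pcb, retainer, shield, standoff}
8. heatsink@(1, 0, 2) [-x clear] — {duct, fan, heatsink, module, pcb, retainer, shield, standoff}

fan; module; standoff; shield; retainer; duct; pcb; heatsink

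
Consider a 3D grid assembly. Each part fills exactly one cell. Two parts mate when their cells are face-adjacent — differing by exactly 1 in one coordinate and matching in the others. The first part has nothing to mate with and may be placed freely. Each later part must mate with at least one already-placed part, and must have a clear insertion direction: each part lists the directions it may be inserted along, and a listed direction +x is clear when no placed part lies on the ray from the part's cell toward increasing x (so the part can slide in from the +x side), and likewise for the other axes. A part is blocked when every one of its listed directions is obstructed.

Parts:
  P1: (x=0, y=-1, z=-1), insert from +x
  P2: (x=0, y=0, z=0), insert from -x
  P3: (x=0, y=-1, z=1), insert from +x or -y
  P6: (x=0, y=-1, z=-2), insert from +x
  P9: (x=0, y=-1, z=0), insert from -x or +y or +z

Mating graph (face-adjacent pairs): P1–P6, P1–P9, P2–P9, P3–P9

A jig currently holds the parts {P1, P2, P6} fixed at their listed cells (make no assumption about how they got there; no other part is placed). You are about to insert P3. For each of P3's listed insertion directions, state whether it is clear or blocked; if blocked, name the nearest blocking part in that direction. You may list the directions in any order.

+x: ray from P3(0, -1, 1) has no placed part ⇒ clear
-y: ray from P3(0, -1, 1) has no placed part ⇒ clear

+x: clear; -y: clear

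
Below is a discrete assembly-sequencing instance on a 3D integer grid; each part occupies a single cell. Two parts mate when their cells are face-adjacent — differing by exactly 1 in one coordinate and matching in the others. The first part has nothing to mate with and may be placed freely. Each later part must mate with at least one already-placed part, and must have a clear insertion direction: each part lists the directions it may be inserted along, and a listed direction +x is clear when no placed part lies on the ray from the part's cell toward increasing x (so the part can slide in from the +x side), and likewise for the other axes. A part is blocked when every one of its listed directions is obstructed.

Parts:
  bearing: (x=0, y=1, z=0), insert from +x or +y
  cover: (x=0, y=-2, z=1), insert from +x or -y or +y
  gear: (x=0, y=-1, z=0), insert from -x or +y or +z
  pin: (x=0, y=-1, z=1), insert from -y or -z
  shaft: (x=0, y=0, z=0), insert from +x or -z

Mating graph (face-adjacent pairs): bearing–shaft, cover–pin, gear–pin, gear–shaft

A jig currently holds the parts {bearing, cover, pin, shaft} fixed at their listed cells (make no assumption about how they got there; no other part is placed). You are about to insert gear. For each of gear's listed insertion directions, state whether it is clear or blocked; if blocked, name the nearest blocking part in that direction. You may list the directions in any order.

+y: blocked by shaft; +z: blocked by pin; -x: clear

-x: ray from gear(0, -1, 0) has no placed part ⇒ clear
+y: nearest on ray is shaft@(0, 0, 0) ⇒ blocked
+z: nearest on ray is pin@(0, -1, 1) ⇒ blocked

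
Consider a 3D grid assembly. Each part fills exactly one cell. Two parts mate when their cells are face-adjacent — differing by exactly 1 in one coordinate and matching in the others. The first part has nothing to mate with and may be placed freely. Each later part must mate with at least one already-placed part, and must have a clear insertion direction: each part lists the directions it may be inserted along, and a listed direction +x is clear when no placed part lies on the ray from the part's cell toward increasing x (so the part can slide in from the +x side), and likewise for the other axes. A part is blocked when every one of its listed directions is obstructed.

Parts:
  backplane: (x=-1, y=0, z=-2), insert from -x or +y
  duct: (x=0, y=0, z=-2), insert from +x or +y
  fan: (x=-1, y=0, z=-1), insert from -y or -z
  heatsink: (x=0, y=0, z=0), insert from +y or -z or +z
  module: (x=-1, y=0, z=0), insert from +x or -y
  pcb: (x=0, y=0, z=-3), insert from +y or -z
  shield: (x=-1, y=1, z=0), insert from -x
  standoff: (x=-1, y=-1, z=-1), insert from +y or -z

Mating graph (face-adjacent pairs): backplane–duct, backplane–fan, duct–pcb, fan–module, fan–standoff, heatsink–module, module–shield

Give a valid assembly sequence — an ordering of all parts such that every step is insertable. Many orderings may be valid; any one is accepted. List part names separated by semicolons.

1. pcb@(0, 0, -3) [+y clear] — {pcb}
2. duct@(0, 0, -2) [+x clear] — {duct, pcb}
3. backplane@(-1, 0, -2) [-x clear] — {backplane, duct, pcb}
4. fan@(-1, 0, -1) [-y clear] — {backplane, duct, fan, pcb}
5. module@(-1, 0, 0) [+x clear] — {backplane, duct, fan, module, pcb}
6. heatsink@(0, 0, 0) [+y clear] — {backplane, duct, fan, heatsink, module, pcb}
7. shield@(-1, 1, 0) [-x clear] — {backplane, duct, fan, heatsink, module, pcb, shield}
8. standoff@(-1, -1, -1) [-z clear] — {backplane, duct, fan, heatsink, module, pcb, shield, standoff}

pcb; duct; backplane; fan; module; heatsink; shield; standoff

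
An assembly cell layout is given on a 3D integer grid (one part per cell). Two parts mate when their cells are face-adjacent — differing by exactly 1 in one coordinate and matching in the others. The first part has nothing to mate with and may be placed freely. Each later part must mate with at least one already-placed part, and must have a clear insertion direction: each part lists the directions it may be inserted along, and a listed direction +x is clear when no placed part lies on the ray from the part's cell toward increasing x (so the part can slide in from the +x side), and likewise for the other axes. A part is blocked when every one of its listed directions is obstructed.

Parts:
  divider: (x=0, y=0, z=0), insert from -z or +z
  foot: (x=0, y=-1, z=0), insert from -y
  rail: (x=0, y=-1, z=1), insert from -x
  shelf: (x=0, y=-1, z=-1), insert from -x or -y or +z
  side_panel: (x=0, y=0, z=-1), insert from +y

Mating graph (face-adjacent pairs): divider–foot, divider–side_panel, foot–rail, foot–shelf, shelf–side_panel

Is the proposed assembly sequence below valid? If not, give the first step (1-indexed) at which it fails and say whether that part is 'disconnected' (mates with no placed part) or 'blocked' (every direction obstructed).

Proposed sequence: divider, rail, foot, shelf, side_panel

Invalid at step 2 (disconnected)

1. divider@(0, 0, 0) [-z clear] — {divider}
2. rail@(0, -1, 1) — no placed neighbour ⇒ disconnected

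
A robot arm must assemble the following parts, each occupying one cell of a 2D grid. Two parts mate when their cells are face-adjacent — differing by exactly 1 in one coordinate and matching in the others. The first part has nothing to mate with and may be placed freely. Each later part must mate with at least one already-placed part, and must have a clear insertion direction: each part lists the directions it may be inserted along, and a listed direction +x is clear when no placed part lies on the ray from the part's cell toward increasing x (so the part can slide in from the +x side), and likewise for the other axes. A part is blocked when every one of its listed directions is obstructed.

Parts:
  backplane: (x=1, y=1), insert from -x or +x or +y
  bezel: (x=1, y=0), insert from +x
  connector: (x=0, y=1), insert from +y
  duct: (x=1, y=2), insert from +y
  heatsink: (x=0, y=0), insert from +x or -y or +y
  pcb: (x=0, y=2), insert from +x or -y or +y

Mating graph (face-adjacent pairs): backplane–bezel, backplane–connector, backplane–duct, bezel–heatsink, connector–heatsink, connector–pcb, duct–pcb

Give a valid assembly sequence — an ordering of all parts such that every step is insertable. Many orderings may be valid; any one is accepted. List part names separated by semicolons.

1. heatsink@(0, 0) [+x clear] — {heatsink}
2. connector@(0, 1) [+y clear] — {connector, heatsink}
3. backplane@(1, 1) [+x clear] — {backplane, connector, heatsink}
4. duct@(1, 2) [+y clear] — {backplane, connector, duct, heatsink}
5. bezel@(1, 0) [+x clear] — {backplane, bezel, connector, duct, heatsink}
6. pcb@(0, 2) [+y clear] — {backplane, bezel, connector, duct, heatsink, pcb}

heatsink; connector; backplane; duct; bezel; pcb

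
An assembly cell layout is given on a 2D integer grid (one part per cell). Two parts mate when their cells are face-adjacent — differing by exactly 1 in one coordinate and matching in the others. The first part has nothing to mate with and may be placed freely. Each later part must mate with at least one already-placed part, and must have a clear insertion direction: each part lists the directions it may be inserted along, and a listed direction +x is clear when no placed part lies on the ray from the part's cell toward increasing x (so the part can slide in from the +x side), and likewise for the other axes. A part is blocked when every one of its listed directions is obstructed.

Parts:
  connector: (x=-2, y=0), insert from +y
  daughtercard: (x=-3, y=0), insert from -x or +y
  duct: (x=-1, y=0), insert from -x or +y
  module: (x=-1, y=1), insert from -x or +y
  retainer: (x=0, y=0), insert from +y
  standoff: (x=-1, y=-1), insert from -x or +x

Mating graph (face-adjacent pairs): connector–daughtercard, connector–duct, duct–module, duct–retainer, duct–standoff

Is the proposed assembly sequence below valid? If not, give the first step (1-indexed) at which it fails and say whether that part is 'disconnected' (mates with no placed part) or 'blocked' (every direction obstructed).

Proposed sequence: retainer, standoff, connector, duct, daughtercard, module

Invalid at step 2 (disconnected)

1. retainer@(0, 0) [+y clear] — {retainer}
2. standoff@(-1, -1) — no placed neighbour ⇒ disconnected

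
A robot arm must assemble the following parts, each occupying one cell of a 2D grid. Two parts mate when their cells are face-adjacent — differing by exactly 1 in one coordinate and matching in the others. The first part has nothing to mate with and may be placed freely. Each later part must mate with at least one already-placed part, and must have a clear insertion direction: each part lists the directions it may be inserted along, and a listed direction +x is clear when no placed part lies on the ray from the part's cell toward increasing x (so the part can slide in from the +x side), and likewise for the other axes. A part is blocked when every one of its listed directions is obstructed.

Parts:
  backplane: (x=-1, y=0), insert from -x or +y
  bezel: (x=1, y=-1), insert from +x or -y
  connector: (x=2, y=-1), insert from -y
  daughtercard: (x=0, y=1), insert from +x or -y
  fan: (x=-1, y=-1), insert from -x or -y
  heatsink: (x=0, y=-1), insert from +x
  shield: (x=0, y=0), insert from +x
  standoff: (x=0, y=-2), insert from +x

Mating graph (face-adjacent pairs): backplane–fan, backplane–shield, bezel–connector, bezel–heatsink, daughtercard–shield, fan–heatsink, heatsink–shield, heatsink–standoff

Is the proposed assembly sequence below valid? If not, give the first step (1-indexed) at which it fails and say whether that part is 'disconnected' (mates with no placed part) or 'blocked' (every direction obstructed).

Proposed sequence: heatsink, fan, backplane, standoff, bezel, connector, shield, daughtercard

1. heatsink@(0, -1) [+x clear] — {heatsink}
2. fan@(-1, -1) [-x clear] — {fan, heatsink}
3. backplane@(-1, 0) [-x clear] — {backplane, fan, heatsink}
4. standoff@(0, -2) [+x clear] — {backplane, fan, heatsink, standoff}
5. bezel@(1, -1) [+x clear] — {backplane, bezel, fan, heatsink, standoff}
6. connector@(2, -1) [-y clear] — {backplane, bezel, connector, fan, heatsink, standoff}
7. shield@(0, 0) [+x clear] — {backplane, bezel, connector, fan, heatsink, shield, standoff}
8. daughtercard@(0, 1) [+x clear] — {backplane, bezel, connector, daughtercard, fan, heatsink, shield, standoff}

Valid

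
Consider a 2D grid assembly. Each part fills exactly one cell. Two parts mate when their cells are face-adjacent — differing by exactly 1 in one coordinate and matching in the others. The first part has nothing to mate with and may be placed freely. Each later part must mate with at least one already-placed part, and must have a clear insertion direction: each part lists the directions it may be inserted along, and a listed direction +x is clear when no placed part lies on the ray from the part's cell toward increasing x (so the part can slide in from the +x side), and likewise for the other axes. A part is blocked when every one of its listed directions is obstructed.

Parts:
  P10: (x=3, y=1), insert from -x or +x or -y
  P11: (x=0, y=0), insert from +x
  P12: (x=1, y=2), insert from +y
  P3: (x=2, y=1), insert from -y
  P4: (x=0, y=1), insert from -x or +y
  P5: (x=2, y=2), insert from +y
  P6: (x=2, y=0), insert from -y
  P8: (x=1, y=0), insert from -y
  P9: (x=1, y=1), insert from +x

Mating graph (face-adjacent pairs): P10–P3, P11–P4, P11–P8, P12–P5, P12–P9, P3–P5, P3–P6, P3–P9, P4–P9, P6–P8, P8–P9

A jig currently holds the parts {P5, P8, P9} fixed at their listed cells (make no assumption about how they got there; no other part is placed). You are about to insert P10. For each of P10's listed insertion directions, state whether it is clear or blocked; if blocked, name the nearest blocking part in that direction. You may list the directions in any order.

+x: clear; -x: blocked by P9; -y: clear

-x: nearest on ray is P9@(1, 1) ⇒ blocked
+x: ray from P10(3, 1) has no placed part ⇒ clear
-y: ray from P10(3, 1) has no placed part ⇒ clear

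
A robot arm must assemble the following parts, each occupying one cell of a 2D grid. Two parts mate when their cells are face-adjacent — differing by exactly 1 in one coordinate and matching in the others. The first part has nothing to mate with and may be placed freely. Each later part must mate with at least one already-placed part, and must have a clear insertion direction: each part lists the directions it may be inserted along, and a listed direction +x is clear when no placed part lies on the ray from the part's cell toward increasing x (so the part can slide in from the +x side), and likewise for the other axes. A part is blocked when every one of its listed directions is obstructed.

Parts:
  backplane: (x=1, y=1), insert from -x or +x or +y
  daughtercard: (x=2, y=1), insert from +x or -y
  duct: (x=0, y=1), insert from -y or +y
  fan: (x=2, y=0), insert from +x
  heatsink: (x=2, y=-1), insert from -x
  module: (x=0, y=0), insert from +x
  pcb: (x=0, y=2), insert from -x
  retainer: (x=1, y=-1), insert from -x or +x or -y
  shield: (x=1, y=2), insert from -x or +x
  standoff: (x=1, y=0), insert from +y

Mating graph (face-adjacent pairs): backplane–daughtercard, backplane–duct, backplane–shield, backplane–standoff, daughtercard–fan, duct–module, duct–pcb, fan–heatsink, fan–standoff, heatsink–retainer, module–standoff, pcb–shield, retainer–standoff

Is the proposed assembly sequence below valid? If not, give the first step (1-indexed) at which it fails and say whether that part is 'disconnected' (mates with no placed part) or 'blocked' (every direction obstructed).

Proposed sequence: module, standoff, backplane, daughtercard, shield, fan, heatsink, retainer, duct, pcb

1. module@(0, 0) [+x clear] — {module}
2. standoff@(1, 0) [+y clear] — {module, standoff}
3. backplane@(1, 1) [-x clear] — {backplane, module, standoff}
4. daughtercard@(2, 1) [+x clear] — {backplane, daughtercard, module, standoff}
5. shield@(1, 2) [-x clear] — {backplane, daughtercard, module, shield, standoff}
6. fan@(2, 0) [+x clear] — {backplane, daughtercard, fan, module, shield, standoff}
7. heatsink@(2, -1) [-x clear] — {backplane, daughtercard, fan, heatsink, module, shield, standoff}
8. retainer@(1, -1) [-x clear] — {backplane, daughtercard, fan, heatsink, module, retainer, shield, standoff}
9. duct@(0, 1) [+y clear] — {backplane, daughtercard, duct, fan, heatsink, module, retainer, shield, standoff}
10. pcb@(0, 2) [-x clear] — {backplane, daughtercard, duct, fan, heatsink, module, pcb, retainer, shield, standoff}

Valid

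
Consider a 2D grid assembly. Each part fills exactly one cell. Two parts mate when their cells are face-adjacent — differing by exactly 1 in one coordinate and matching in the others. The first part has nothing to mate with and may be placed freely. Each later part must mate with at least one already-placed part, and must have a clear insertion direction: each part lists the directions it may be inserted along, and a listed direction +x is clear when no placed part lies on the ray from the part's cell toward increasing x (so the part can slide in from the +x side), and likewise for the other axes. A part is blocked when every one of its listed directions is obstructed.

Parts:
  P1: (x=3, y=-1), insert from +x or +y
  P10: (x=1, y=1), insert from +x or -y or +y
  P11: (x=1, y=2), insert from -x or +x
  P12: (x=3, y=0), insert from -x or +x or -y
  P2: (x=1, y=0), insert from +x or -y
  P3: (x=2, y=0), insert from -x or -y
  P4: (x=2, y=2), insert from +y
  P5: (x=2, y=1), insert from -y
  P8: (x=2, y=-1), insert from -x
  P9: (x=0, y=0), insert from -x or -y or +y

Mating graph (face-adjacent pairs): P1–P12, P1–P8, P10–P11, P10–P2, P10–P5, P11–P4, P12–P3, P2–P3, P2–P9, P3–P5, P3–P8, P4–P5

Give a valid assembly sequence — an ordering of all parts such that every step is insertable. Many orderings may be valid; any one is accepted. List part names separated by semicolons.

P9; P2; P10; P11; P4; P5; P3; P12; P1; P8

1. P9@(0, 0) [-x clear] — {P9}
2. P2@(1, 0) [+x clear] — {P2, P9}
3. P10@(1, 1) [+x clear] — {P10, P2, P9}
4. P11@(1, 2) [-x clear] — {P10, P11, P2, P9}
5. P4@(2, 2) [+y clear] — {P10, P11, P2, P4, P9}
6. P5@(2, 1) [-y clear] — {P10, P11, P2, P4, P5, P9}
7. P3@(2, 0) [-y clear] — {P10, P11, P2, P3, P4, P5, P9}
8. P12@(3, 0) [+x clear] — {P10, P11, P12, P2, P3, P4, P5, P9}
9. P1@(3, -1) [+x clear] — {P1, P10, P11, P12, P2, P3, P4, P5, P9}
10. P8@(2, -1) [-x clear] — {P1, P10, P11, P12, P2, P3, P4, P5, P8, P9}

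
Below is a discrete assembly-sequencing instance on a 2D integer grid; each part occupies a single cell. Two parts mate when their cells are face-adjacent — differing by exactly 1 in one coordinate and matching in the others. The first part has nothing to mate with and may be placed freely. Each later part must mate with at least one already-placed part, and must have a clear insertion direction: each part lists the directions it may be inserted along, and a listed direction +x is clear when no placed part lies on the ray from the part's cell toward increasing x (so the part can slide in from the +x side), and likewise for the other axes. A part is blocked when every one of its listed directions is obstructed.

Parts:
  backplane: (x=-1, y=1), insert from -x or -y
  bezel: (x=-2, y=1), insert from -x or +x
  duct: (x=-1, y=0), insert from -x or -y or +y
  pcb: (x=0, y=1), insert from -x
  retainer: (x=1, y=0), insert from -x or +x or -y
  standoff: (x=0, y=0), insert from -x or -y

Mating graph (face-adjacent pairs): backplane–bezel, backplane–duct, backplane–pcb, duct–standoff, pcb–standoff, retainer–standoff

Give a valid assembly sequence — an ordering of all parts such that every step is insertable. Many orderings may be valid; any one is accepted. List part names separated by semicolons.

1. duct@(-1, 0) [-x clear] — {duct}
2. standoff@(0, 0) [-y clear] — {duct, standoff}
3. retainer@(1, 0) [+x clear] — {duct, retainer, standoff}
4. pcb@(0, 1) [-x clear] — {duct, pcb, retainer, standoff}
5. backplane@(-1, 1) [-x clear] — {backplane, duct, pcb, retainer, standoff}
6. bezel@(-2, 1) [-x clear] — {backplane, bezel, duct, pcb, retainer, standoff}

duct; standoff; retainer; pcb; backplane; bezel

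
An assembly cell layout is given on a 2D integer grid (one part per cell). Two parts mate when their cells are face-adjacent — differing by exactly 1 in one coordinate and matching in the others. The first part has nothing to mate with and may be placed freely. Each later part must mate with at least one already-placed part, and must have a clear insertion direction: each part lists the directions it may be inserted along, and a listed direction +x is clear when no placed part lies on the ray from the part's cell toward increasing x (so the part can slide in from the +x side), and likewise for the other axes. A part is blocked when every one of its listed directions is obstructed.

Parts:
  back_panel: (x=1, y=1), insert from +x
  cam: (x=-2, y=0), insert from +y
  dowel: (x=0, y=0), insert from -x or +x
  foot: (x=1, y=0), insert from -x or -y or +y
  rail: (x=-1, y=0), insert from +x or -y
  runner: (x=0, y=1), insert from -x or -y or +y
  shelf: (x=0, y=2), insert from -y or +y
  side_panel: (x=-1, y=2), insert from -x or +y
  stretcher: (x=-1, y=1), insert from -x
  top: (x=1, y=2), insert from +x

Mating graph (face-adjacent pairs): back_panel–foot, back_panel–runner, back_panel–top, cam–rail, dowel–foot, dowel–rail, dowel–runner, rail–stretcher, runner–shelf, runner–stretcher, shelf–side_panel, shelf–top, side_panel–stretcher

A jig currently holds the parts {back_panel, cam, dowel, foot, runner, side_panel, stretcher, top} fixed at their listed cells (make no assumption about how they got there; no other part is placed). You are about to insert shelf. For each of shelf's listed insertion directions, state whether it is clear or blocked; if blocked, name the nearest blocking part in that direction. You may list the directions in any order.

+y: clear; -y: blocked by runner

-y: nearest on ray is runner@(0, 1) ⇒ blocked
+y: ray from shelf(0, 2) has no placed part ⇒ clear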